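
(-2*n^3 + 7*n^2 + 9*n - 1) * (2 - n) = 2*n^4 - 11*n^3 + 5*n^2 + 19*n - 2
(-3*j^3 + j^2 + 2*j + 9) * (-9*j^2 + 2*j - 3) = 27*j^5 - 15*j^4 - 7*j^3 - 80*j^2 + 12*j - 27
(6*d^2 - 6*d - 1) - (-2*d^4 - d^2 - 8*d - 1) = 2*d^4 + 7*d^2 + 2*d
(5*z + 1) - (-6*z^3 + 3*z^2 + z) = 6*z^3 - 3*z^2 + 4*z + 1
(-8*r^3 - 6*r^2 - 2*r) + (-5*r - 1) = -8*r^3 - 6*r^2 - 7*r - 1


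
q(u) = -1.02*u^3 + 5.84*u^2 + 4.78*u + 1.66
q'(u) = -3.06*u^2 + 11.68*u + 4.78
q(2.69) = 36.92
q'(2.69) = 14.06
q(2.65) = 36.36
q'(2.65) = 14.24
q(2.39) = 32.52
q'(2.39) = 15.22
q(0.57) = 6.09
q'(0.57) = 10.44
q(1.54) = 19.15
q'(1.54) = 15.51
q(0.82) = 8.94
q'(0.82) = 12.30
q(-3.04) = 69.76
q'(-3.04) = -59.01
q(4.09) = 49.12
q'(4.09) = 1.36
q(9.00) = -225.86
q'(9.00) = -137.96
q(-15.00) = 4686.46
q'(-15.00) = -858.92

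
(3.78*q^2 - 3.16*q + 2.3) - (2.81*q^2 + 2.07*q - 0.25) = 0.97*q^2 - 5.23*q + 2.55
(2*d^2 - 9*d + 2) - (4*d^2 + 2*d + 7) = -2*d^2 - 11*d - 5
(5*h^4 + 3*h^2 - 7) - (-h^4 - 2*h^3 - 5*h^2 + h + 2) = 6*h^4 + 2*h^3 + 8*h^2 - h - 9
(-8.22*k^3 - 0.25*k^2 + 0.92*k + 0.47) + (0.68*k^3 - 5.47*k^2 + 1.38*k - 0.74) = -7.54*k^3 - 5.72*k^2 + 2.3*k - 0.27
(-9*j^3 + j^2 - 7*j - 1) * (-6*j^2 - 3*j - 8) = 54*j^5 + 21*j^4 + 111*j^3 + 19*j^2 + 59*j + 8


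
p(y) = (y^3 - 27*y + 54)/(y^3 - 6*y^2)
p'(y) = (-3*y^2 + 12*y)*(y^3 - 27*y + 54)/(y^3 - 6*y^2)^2 + (3*y^2 - 27)/(y^3 - 6*y^2)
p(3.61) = -0.11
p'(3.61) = -0.37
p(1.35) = -2.36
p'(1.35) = 5.53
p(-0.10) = -929.49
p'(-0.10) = -18300.08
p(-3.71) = -0.77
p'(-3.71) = -0.60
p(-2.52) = -1.96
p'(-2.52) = -1.64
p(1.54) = -1.52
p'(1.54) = 3.51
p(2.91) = -0.00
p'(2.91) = 0.06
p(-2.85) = -1.50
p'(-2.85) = -1.19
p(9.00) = 2.22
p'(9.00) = -0.35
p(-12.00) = 0.52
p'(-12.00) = -0.04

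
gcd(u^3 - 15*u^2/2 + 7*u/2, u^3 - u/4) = u^2 - u/2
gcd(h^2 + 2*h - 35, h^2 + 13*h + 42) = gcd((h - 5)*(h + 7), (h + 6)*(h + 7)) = h + 7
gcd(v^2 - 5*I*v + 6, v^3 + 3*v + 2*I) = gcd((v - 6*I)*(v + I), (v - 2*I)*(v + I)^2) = v + I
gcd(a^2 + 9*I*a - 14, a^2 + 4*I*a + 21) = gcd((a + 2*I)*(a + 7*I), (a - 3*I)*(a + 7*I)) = a + 7*I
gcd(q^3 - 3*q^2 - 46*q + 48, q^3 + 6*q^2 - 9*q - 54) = q + 6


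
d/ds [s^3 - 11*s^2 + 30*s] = 3*s^2 - 22*s + 30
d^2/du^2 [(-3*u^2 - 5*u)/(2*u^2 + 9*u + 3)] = 4*(17*u^3 + 27*u^2 + 45*u + 54)/(8*u^6 + 108*u^5 + 522*u^4 + 1053*u^3 + 783*u^2 + 243*u + 27)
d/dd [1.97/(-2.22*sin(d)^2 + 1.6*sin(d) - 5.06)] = (8.7468*sin(d) - 3.152)*cos(d)/(2.22*sin(d)^2 - 1.6*sin(d) + 5.06)^2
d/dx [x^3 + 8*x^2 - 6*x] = 3*x^2 + 16*x - 6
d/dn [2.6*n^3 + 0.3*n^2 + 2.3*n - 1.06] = 7.8*n^2 + 0.6*n + 2.3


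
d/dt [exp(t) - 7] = exp(t)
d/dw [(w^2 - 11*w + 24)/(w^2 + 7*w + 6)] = 18*(w^2 - 2*w - 13)/(w^4 + 14*w^3 + 61*w^2 + 84*w + 36)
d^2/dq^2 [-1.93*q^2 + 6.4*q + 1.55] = -3.86000000000000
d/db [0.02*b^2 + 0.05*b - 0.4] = 0.04*b + 0.05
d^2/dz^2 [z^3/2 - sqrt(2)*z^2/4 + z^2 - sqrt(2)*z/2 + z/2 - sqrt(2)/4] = 3*z - sqrt(2)/2 + 2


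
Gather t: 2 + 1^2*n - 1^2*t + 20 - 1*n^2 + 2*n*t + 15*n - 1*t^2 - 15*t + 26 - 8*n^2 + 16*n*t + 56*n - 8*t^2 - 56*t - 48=-9*n^2 + 72*n - 9*t^2 + t*(18*n - 72)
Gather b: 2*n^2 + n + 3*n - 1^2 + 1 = 2*n^2 + 4*n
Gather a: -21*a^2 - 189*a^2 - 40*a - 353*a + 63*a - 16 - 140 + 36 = -210*a^2 - 330*a - 120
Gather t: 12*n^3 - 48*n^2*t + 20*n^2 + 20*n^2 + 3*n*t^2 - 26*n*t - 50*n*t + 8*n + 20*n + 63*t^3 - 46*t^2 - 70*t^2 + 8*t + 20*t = 12*n^3 + 40*n^2 + 28*n + 63*t^3 + t^2*(3*n - 116) + t*(-48*n^2 - 76*n + 28)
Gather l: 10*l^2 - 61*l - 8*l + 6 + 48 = 10*l^2 - 69*l + 54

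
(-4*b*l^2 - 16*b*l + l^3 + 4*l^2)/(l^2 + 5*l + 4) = l*(-4*b + l)/(l + 1)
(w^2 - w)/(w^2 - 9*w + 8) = w/(w - 8)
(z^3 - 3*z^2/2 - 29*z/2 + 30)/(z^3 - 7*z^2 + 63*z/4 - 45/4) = 2*(z + 4)/(2*z - 3)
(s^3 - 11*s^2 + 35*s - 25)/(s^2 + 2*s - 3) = (s^2 - 10*s + 25)/(s + 3)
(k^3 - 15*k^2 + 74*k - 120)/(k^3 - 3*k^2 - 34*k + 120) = (k - 6)/(k + 6)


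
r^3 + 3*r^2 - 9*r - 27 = (r - 3)*(r + 3)^2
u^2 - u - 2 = (u - 2)*(u + 1)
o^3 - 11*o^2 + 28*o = o*(o - 7)*(o - 4)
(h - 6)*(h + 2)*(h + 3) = h^3 - h^2 - 24*h - 36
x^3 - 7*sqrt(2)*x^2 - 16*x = x*(x - 8*sqrt(2))*(x + sqrt(2))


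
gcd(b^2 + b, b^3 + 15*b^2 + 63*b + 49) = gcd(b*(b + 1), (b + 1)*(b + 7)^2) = b + 1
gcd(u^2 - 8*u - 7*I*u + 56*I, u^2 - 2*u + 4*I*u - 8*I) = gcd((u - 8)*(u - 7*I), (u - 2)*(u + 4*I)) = 1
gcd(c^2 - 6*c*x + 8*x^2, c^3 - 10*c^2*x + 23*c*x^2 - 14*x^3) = -c + 2*x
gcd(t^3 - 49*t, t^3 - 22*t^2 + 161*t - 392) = t - 7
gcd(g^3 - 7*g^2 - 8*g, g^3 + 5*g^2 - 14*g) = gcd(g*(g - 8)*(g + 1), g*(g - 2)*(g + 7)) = g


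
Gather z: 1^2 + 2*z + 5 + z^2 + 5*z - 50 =z^2 + 7*z - 44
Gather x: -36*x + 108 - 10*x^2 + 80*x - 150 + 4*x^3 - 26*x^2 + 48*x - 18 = 4*x^3 - 36*x^2 + 92*x - 60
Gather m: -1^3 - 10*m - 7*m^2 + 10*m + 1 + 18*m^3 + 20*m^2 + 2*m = 18*m^3 + 13*m^2 + 2*m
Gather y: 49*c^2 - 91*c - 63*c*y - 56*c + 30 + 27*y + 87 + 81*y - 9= 49*c^2 - 147*c + y*(108 - 63*c) + 108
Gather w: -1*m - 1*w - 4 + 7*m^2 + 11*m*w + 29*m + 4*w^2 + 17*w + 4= 7*m^2 + 28*m + 4*w^2 + w*(11*m + 16)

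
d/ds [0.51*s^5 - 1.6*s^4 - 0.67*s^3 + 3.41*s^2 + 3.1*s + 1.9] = 2.55*s^4 - 6.4*s^3 - 2.01*s^2 + 6.82*s + 3.1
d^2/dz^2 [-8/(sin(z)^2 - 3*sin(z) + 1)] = 8*(4*sin(z)^4 - 9*sin(z)^3 - sin(z)^2 + 21*sin(z) - 16)/(sin(z)^2 - 3*sin(z) + 1)^3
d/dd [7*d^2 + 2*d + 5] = 14*d + 2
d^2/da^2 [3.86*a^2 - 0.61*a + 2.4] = 7.72000000000000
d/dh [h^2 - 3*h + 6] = 2*h - 3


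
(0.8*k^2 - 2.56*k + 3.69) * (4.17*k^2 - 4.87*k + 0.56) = 3.336*k^4 - 14.5712*k^3 + 28.3025*k^2 - 19.4039*k + 2.0664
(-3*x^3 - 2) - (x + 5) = -3*x^3 - x - 7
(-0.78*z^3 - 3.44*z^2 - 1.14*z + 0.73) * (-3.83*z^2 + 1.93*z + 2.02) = 2.9874*z^5 + 11.6698*z^4 - 3.8486*z^3 - 11.9449*z^2 - 0.8939*z + 1.4746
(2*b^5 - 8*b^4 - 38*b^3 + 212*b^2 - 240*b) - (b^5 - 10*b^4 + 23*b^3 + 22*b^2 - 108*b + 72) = b^5 + 2*b^4 - 61*b^3 + 190*b^2 - 132*b - 72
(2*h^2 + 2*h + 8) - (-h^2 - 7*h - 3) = 3*h^2 + 9*h + 11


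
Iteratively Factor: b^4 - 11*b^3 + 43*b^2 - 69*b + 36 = (b - 1)*(b^3 - 10*b^2 + 33*b - 36) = (b - 4)*(b - 1)*(b^2 - 6*b + 9) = (b - 4)*(b - 3)*(b - 1)*(b - 3)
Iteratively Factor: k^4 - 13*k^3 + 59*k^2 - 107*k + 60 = (k - 4)*(k^3 - 9*k^2 + 23*k - 15) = (k - 4)*(k - 1)*(k^2 - 8*k + 15) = (k - 5)*(k - 4)*(k - 1)*(k - 3)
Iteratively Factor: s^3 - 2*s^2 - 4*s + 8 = (s + 2)*(s^2 - 4*s + 4) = (s - 2)*(s + 2)*(s - 2)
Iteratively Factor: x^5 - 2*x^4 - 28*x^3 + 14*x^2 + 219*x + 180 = (x - 4)*(x^4 + 2*x^3 - 20*x^2 - 66*x - 45) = (x - 4)*(x + 3)*(x^3 - x^2 - 17*x - 15) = (x - 4)*(x + 3)^2*(x^2 - 4*x - 5) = (x - 5)*(x - 4)*(x + 3)^2*(x + 1)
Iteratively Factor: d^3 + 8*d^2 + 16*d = (d + 4)*(d^2 + 4*d) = (d + 4)^2*(d)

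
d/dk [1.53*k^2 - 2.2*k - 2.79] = 3.06*k - 2.2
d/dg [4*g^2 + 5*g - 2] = 8*g + 5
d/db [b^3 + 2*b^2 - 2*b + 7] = 3*b^2 + 4*b - 2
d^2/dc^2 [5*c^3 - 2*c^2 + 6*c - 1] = 30*c - 4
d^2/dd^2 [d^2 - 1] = 2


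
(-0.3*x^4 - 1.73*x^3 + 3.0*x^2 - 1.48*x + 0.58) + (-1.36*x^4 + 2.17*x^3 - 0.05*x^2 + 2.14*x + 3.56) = -1.66*x^4 + 0.44*x^3 + 2.95*x^2 + 0.66*x + 4.14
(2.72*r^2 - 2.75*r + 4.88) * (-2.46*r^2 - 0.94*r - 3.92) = -6.6912*r^4 + 4.2082*r^3 - 20.0822*r^2 + 6.1928*r - 19.1296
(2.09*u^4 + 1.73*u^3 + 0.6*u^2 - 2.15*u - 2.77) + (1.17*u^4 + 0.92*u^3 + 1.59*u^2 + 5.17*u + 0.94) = 3.26*u^4 + 2.65*u^3 + 2.19*u^2 + 3.02*u - 1.83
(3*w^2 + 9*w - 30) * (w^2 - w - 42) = 3*w^4 + 6*w^3 - 165*w^2 - 348*w + 1260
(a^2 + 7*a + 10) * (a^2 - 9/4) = a^4 + 7*a^3 + 31*a^2/4 - 63*a/4 - 45/2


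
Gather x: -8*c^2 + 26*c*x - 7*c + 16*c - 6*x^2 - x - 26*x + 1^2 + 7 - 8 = -8*c^2 + 9*c - 6*x^2 + x*(26*c - 27)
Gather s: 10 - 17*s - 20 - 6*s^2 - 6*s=-6*s^2 - 23*s - 10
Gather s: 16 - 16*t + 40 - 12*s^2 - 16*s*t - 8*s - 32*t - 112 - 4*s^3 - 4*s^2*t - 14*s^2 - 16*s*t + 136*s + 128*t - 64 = -4*s^3 + s^2*(-4*t - 26) + s*(128 - 32*t) + 80*t - 120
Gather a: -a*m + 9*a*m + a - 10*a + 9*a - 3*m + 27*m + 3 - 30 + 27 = 8*a*m + 24*m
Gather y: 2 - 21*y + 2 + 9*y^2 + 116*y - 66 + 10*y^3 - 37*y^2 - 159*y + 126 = 10*y^3 - 28*y^2 - 64*y + 64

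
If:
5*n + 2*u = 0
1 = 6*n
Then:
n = 1/6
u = -5/12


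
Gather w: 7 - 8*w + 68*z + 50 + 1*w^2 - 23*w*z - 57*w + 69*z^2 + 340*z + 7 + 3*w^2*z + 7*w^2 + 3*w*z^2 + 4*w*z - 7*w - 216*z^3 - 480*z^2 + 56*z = w^2*(3*z + 8) + w*(3*z^2 - 19*z - 72) - 216*z^3 - 411*z^2 + 464*z + 64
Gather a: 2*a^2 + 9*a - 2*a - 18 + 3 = 2*a^2 + 7*a - 15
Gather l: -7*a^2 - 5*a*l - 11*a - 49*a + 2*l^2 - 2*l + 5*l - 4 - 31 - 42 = -7*a^2 - 60*a + 2*l^2 + l*(3 - 5*a) - 77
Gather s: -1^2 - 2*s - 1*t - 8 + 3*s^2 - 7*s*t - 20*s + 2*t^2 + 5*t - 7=3*s^2 + s*(-7*t - 22) + 2*t^2 + 4*t - 16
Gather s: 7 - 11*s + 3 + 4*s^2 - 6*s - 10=4*s^2 - 17*s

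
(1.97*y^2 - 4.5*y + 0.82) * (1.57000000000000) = 3.0929*y^2 - 7.065*y + 1.2874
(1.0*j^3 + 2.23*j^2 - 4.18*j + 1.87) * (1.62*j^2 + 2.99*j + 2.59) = 1.62*j^5 + 6.6026*j^4 + 2.4861*j^3 - 3.6931*j^2 - 5.2349*j + 4.8433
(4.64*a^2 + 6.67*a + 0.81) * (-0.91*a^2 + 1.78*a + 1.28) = -4.2224*a^4 + 2.1895*a^3 + 17.0747*a^2 + 9.9794*a + 1.0368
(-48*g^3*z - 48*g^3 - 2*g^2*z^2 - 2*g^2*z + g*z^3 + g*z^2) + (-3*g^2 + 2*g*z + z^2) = -48*g^3*z - 48*g^3 - 2*g^2*z^2 - 2*g^2*z - 3*g^2 + g*z^3 + g*z^2 + 2*g*z + z^2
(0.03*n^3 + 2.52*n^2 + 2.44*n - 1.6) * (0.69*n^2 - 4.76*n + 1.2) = 0.0207*n^5 + 1.596*n^4 - 10.2756*n^3 - 9.6944*n^2 + 10.544*n - 1.92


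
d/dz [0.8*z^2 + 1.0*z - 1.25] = 1.6*z + 1.0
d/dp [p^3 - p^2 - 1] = p*(3*p - 2)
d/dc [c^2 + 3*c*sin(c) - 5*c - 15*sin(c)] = 3*c*cos(c) + 2*c + 3*sin(c) - 15*cos(c) - 5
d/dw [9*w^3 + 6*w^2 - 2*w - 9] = 27*w^2 + 12*w - 2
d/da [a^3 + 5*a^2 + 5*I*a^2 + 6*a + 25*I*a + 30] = 3*a^2 + 10*a*(1 + I) + 6 + 25*I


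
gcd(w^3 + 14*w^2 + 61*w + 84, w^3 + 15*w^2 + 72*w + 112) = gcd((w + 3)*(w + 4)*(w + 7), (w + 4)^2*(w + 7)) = w^2 + 11*w + 28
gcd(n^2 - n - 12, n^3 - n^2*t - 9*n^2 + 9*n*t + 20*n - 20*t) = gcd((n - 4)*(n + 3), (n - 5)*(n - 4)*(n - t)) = n - 4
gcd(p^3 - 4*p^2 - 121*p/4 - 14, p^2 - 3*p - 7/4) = p + 1/2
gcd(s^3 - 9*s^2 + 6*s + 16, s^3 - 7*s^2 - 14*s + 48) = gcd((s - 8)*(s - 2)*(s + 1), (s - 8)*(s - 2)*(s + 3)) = s^2 - 10*s + 16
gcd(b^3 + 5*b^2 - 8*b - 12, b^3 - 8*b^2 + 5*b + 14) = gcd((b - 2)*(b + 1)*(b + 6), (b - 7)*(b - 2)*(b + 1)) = b^2 - b - 2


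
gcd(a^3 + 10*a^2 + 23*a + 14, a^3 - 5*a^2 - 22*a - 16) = a^2 + 3*a + 2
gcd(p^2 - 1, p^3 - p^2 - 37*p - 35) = p + 1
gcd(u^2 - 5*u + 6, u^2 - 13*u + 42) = 1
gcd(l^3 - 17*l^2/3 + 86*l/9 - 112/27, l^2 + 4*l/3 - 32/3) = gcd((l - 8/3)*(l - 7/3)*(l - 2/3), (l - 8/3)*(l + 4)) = l - 8/3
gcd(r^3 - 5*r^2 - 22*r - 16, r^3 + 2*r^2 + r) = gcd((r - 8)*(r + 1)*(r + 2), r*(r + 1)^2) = r + 1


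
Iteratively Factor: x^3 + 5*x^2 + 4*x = (x + 4)*(x^2 + x) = (x + 1)*(x + 4)*(x)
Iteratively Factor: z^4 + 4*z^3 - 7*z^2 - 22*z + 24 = (z - 1)*(z^3 + 5*z^2 - 2*z - 24) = (z - 2)*(z - 1)*(z^2 + 7*z + 12) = (z - 2)*(z - 1)*(z + 4)*(z + 3)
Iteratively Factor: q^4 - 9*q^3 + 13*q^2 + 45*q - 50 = (q + 2)*(q^3 - 11*q^2 + 35*q - 25) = (q - 5)*(q + 2)*(q^2 - 6*q + 5) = (q - 5)^2*(q + 2)*(q - 1)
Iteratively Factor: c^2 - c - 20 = (c - 5)*(c + 4)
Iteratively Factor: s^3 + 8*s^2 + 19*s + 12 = (s + 3)*(s^2 + 5*s + 4) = (s + 3)*(s + 4)*(s + 1)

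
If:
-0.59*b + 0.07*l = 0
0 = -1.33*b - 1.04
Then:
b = -0.78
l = -6.59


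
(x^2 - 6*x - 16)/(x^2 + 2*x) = (x - 8)/x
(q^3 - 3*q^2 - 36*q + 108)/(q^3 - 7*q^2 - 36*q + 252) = (q - 3)/(q - 7)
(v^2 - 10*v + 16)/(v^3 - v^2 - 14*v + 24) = (v - 8)/(v^2 + v - 12)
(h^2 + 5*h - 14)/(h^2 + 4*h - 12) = (h + 7)/(h + 6)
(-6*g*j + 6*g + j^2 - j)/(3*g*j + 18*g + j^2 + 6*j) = (-6*g*j + 6*g + j^2 - j)/(3*g*j + 18*g + j^2 + 6*j)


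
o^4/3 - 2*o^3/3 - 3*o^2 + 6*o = o*(o/3 + 1)*(o - 3)*(o - 2)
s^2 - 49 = (s - 7)*(s + 7)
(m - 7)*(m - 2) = m^2 - 9*m + 14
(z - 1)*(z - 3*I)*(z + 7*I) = z^3 - z^2 + 4*I*z^2 + 21*z - 4*I*z - 21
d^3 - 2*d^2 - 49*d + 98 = (d - 7)*(d - 2)*(d + 7)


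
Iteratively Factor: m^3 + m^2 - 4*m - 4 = (m + 2)*(m^2 - m - 2) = (m + 1)*(m + 2)*(m - 2)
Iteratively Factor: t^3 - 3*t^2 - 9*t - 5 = (t + 1)*(t^2 - 4*t - 5) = (t - 5)*(t + 1)*(t + 1)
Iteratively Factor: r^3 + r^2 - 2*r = (r + 2)*(r^2 - r) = (r - 1)*(r + 2)*(r)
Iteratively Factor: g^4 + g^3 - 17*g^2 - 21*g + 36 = (g + 3)*(g^3 - 2*g^2 - 11*g + 12) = (g + 3)^2*(g^2 - 5*g + 4) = (g - 1)*(g + 3)^2*(g - 4)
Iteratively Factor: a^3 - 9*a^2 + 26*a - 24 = (a - 3)*(a^2 - 6*a + 8) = (a - 3)*(a - 2)*(a - 4)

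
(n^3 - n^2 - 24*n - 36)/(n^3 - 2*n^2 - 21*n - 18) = (n + 2)/(n + 1)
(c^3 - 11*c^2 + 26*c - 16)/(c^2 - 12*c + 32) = (c^2 - 3*c + 2)/(c - 4)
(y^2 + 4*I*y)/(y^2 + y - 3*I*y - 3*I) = y*(y + 4*I)/(y^2 + y - 3*I*y - 3*I)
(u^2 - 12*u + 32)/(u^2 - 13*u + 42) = (u^2 - 12*u + 32)/(u^2 - 13*u + 42)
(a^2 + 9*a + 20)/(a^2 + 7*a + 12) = (a + 5)/(a + 3)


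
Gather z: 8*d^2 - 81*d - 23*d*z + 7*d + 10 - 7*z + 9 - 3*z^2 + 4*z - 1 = 8*d^2 - 74*d - 3*z^2 + z*(-23*d - 3) + 18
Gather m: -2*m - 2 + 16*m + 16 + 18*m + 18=32*m + 32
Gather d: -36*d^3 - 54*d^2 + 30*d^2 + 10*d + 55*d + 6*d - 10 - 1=-36*d^3 - 24*d^2 + 71*d - 11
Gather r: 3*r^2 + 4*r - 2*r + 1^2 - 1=3*r^2 + 2*r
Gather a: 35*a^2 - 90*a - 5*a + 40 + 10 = 35*a^2 - 95*a + 50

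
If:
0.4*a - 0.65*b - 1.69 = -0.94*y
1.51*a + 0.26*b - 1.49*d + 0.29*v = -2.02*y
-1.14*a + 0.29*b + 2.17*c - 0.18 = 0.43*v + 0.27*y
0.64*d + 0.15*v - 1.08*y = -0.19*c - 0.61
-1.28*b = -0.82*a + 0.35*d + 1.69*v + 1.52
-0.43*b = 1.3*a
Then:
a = 0.07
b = -0.21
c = 0.13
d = 2.02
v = -1.13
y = 1.63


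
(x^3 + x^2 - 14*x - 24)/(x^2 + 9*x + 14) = (x^2 - x - 12)/(x + 7)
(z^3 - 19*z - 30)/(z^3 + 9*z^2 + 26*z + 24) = (z - 5)/(z + 4)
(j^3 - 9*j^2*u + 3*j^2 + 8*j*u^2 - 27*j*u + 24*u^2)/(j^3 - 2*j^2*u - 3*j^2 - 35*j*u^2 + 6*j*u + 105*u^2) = (j^3 - 9*j^2*u + 3*j^2 + 8*j*u^2 - 27*j*u + 24*u^2)/(j^3 - 2*j^2*u - 3*j^2 - 35*j*u^2 + 6*j*u + 105*u^2)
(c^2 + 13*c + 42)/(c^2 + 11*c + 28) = (c + 6)/(c + 4)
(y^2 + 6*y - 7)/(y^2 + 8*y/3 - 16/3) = 3*(y^2 + 6*y - 7)/(3*y^2 + 8*y - 16)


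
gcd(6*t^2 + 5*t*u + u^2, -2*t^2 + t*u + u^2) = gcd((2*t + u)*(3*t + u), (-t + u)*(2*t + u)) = 2*t + u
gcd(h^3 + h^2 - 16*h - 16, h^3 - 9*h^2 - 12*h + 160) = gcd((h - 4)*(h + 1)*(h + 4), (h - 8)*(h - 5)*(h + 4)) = h + 4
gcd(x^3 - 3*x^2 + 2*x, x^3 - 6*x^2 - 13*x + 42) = x - 2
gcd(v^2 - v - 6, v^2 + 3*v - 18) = v - 3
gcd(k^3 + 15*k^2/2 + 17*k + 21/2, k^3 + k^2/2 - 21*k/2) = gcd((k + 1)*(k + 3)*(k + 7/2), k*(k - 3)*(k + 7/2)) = k + 7/2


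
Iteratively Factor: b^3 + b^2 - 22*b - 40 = (b + 2)*(b^2 - b - 20) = (b + 2)*(b + 4)*(b - 5)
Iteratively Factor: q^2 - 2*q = (q - 2)*(q)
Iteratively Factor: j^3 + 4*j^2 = (j + 4)*(j^2) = j*(j + 4)*(j)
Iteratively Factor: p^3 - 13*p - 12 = (p + 3)*(p^2 - 3*p - 4) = (p + 1)*(p + 3)*(p - 4)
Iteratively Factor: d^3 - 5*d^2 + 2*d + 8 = (d + 1)*(d^2 - 6*d + 8) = (d - 4)*(d + 1)*(d - 2)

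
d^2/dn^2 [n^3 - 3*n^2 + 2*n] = 6*n - 6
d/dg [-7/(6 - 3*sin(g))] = -7*cos(g)/(3*(sin(g) - 2)^2)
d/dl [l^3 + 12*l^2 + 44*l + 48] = 3*l^2 + 24*l + 44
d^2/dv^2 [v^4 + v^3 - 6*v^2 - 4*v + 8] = 12*v^2 + 6*v - 12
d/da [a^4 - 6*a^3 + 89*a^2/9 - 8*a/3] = 4*a^3 - 18*a^2 + 178*a/9 - 8/3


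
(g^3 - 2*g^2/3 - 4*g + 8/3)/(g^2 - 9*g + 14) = (3*g^2 + 4*g - 4)/(3*(g - 7))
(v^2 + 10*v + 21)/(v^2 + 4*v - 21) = (v + 3)/(v - 3)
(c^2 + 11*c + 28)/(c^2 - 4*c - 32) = (c + 7)/(c - 8)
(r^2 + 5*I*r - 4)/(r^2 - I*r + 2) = (r + 4*I)/(r - 2*I)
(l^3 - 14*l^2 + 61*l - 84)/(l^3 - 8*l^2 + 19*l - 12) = (l - 7)/(l - 1)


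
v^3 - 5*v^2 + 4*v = v*(v - 4)*(v - 1)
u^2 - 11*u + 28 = (u - 7)*(u - 4)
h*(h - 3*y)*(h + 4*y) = h^3 + h^2*y - 12*h*y^2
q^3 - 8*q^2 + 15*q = q*(q - 5)*(q - 3)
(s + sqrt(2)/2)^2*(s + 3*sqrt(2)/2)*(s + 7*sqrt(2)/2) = s^4 + 6*sqrt(2)*s^3 + 21*s^2 + 13*sqrt(2)*s + 21/4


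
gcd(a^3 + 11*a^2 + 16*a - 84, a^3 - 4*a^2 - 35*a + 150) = a + 6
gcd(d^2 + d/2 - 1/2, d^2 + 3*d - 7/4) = d - 1/2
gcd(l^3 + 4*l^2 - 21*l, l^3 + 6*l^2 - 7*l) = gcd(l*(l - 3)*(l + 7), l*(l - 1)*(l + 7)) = l^2 + 7*l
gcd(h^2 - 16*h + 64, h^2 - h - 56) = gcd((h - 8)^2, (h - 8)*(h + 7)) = h - 8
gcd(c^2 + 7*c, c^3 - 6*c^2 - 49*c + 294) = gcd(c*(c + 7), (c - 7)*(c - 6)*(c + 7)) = c + 7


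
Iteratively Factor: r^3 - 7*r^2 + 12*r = (r)*(r^2 - 7*r + 12) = r*(r - 4)*(r - 3)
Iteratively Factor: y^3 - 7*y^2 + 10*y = (y - 2)*(y^2 - 5*y) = (y - 5)*(y - 2)*(y)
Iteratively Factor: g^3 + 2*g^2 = (g)*(g^2 + 2*g) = g^2*(g + 2)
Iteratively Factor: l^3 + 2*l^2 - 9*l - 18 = (l - 3)*(l^2 + 5*l + 6) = (l - 3)*(l + 2)*(l + 3)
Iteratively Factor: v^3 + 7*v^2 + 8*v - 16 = (v - 1)*(v^2 + 8*v + 16) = (v - 1)*(v + 4)*(v + 4)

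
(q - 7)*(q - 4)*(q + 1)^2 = q^4 - 9*q^3 + 7*q^2 + 45*q + 28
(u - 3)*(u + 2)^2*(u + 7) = u^4 + 8*u^3 - u^2 - 68*u - 84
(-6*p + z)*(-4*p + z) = 24*p^2 - 10*p*z + z^2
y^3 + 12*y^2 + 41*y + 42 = (y + 2)*(y + 3)*(y + 7)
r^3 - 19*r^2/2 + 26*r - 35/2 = (r - 5)*(r - 7/2)*(r - 1)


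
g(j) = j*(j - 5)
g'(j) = 2*j - 5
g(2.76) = -6.18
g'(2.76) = 0.52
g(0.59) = -2.60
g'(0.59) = -3.82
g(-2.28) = 16.60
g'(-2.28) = -9.56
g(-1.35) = 8.57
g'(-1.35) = -7.70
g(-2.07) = 14.63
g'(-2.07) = -9.14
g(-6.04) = 66.68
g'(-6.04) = -17.08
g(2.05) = -6.05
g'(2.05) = -0.90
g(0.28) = -1.32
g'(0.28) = -4.44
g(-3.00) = 24.00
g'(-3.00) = -11.00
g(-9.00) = 126.00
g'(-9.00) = -23.00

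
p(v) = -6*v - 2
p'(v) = -6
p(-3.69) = 20.14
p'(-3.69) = -6.00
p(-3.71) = 20.26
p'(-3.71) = -6.00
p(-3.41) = 18.46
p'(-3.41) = -6.00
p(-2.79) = 14.74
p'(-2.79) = -6.00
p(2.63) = -17.78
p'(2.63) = -6.00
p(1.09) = -8.54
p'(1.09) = -6.00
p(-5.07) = 28.42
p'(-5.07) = -6.00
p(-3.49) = 18.94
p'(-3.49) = -6.00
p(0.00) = -2.00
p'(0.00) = -6.00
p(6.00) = -38.00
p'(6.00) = -6.00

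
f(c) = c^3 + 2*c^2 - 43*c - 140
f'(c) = 3*c^2 + 4*c - 43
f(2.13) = -212.85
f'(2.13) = -20.87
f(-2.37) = -40.17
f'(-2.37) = -35.63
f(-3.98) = -0.22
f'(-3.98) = -11.40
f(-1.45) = -76.49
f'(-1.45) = -42.49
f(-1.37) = -79.91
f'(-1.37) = -42.85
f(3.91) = -217.78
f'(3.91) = 18.50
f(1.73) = -203.23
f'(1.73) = -27.10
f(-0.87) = -101.73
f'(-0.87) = -44.21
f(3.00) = -224.00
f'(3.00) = -4.00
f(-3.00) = -20.00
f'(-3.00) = -28.00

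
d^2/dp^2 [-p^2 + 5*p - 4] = -2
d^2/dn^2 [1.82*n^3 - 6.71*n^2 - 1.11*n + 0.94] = 10.92*n - 13.42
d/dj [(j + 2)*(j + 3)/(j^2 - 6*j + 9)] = (-11*j - 27)/(j^3 - 9*j^2 + 27*j - 27)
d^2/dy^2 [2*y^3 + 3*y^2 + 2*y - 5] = 12*y + 6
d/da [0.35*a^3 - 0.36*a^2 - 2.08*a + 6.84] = 1.05*a^2 - 0.72*a - 2.08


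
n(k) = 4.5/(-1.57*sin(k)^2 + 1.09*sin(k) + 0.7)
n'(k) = 4.5*(3.14*sin(k)*cos(k) - 1.09*cos(k))/(-1.57*sin(k)^2 + 1.09*sin(k) + 0.7)^2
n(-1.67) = -2.32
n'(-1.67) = 0.50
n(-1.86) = -2.52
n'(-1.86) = 1.65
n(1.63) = 20.13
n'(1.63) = -10.89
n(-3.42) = 5.11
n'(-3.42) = 1.27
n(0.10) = 5.67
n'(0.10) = -5.53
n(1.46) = 19.35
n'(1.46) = 18.69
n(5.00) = -2.52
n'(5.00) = -1.64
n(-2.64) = -24.06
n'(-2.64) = 293.14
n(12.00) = -13.36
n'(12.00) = -92.84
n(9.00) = 5.10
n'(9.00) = -1.07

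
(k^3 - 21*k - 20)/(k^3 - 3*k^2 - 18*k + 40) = (k + 1)/(k - 2)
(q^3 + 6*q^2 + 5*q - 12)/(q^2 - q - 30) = (-q^3 - 6*q^2 - 5*q + 12)/(-q^2 + q + 30)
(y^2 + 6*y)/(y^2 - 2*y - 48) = y/(y - 8)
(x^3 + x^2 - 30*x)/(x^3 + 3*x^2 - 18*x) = (x - 5)/(x - 3)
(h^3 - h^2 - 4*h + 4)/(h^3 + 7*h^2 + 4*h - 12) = (h - 2)/(h + 6)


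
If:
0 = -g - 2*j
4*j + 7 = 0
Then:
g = 7/2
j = -7/4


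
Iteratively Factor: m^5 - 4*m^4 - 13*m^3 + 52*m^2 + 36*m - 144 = (m - 3)*(m^4 - m^3 - 16*m^2 + 4*m + 48) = (m - 3)*(m - 2)*(m^3 + m^2 - 14*m - 24) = (m - 3)*(m - 2)*(m + 3)*(m^2 - 2*m - 8) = (m - 4)*(m - 3)*(m - 2)*(m + 3)*(m + 2)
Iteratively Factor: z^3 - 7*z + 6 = (z - 1)*(z^2 + z - 6) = (z - 2)*(z - 1)*(z + 3)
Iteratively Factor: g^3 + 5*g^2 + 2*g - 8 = (g - 1)*(g^2 + 6*g + 8) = (g - 1)*(g + 2)*(g + 4)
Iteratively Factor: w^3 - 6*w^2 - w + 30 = (w - 3)*(w^2 - 3*w - 10) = (w - 3)*(w + 2)*(w - 5)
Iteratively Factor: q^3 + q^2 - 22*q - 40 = (q - 5)*(q^2 + 6*q + 8) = (q - 5)*(q + 4)*(q + 2)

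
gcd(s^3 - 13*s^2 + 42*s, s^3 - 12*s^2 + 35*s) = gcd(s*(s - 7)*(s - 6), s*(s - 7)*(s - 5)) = s^2 - 7*s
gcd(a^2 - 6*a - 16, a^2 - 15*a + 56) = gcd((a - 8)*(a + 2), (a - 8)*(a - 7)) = a - 8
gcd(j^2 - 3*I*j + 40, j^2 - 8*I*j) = j - 8*I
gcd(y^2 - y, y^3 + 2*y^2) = y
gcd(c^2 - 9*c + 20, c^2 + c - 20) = c - 4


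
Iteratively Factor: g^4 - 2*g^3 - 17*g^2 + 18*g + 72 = (g - 4)*(g^3 + 2*g^2 - 9*g - 18) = (g - 4)*(g - 3)*(g^2 + 5*g + 6) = (g - 4)*(g - 3)*(g + 3)*(g + 2)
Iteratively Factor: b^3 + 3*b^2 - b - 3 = (b + 1)*(b^2 + 2*b - 3) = (b - 1)*(b + 1)*(b + 3)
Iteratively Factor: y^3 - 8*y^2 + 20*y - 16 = (y - 4)*(y^2 - 4*y + 4) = (y - 4)*(y - 2)*(y - 2)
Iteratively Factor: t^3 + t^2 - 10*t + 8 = (t + 4)*(t^2 - 3*t + 2) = (t - 1)*(t + 4)*(t - 2)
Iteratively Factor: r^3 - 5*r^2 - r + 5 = (r - 5)*(r^2 - 1) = (r - 5)*(r - 1)*(r + 1)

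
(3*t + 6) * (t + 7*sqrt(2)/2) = 3*t^2 + 6*t + 21*sqrt(2)*t/2 + 21*sqrt(2)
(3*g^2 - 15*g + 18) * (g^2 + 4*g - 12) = 3*g^4 - 3*g^3 - 78*g^2 + 252*g - 216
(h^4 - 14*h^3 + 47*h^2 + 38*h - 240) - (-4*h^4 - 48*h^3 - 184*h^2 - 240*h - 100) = 5*h^4 + 34*h^3 + 231*h^2 + 278*h - 140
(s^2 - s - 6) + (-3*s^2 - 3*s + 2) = -2*s^2 - 4*s - 4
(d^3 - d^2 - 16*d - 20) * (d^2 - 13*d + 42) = d^5 - 14*d^4 + 39*d^3 + 146*d^2 - 412*d - 840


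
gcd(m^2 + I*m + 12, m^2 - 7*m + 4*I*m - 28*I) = m + 4*I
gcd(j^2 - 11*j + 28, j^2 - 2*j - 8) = j - 4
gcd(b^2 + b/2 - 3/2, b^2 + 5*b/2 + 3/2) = b + 3/2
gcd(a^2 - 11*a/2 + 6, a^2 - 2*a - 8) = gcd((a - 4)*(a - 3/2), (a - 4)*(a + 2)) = a - 4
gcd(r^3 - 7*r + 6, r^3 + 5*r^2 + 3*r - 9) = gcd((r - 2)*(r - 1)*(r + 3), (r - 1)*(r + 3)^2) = r^2 + 2*r - 3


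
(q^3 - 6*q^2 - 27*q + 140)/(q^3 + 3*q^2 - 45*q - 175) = (q - 4)/(q + 5)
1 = 1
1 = 1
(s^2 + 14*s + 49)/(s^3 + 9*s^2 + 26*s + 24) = (s^2 + 14*s + 49)/(s^3 + 9*s^2 + 26*s + 24)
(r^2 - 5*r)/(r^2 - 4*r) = (r - 5)/(r - 4)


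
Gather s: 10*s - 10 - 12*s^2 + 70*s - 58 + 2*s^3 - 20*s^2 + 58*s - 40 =2*s^3 - 32*s^2 + 138*s - 108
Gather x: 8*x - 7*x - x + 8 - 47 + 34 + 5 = 0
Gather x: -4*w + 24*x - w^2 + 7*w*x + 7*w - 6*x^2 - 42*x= -w^2 + 3*w - 6*x^2 + x*(7*w - 18)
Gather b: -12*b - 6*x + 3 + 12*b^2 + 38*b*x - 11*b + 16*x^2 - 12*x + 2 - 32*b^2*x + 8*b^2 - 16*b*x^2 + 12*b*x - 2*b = b^2*(20 - 32*x) + b*(-16*x^2 + 50*x - 25) + 16*x^2 - 18*x + 5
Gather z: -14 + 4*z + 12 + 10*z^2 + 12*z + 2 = 10*z^2 + 16*z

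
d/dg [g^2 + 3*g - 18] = 2*g + 3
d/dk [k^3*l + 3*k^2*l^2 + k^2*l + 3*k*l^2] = l*(3*k^2 + 6*k*l + 2*k + 3*l)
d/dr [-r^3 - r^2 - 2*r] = -3*r^2 - 2*r - 2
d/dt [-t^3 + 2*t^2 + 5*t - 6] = -3*t^2 + 4*t + 5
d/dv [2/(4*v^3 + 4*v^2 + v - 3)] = 2*(-12*v^2 - 8*v - 1)/(4*v^3 + 4*v^2 + v - 3)^2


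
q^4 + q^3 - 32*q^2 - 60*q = q*(q - 6)*(q + 2)*(q + 5)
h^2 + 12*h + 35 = (h + 5)*(h + 7)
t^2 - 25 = (t - 5)*(t + 5)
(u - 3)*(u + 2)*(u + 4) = u^3 + 3*u^2 - 10*u - 24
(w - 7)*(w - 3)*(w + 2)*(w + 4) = w^4 - 4*w^3 - 31*w^2 + 46*w + 168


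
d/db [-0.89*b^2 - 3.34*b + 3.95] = -1.78*b - 3.34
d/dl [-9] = 0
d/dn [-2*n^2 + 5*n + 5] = 5 - 4*n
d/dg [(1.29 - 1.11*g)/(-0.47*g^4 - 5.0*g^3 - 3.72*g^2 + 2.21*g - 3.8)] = (-1.5651*g^4 - 8.6748*g^3 + 15.2208*g^2 + 9.5976*g + 1.3671)/(0.2209*g^8 + 4.7*g^7 + 28.4968*g^6 + 35.1226*g^5 - 4.6896*g^4 + 21.5576*g^3 + 33.1561*g^2 - 16.796*g + 14.44)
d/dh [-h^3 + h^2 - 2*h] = -3*h^2 + 2*h - 2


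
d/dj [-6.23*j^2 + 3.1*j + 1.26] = 3.1 - 12.46*j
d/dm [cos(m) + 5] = -sin(m)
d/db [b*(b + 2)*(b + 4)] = 3*b^2 + 12*b + 8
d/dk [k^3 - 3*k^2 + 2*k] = 3*k^2 - 6*k + 2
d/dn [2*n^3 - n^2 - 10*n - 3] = 6*n^2 - 2*n - 10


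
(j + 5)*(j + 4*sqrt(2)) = j^2 + 5*j + 4*sqrt(2)*j + 20*sqrt(2)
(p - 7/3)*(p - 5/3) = p^2 - 4*p + 35/9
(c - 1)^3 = c^3 - 3*c^2 + 3*c - 1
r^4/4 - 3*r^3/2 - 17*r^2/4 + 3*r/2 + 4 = (r/4 + 1/4)*(r - 8)*(r - 1)*(r + 2)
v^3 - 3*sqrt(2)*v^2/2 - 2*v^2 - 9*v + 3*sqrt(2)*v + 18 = (v - 2)*(v - 3*sqrt(2))*(v + 3*sqrt(2)/2)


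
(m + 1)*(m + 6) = m^2 + 7*m + 6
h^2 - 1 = (h - 1)*(h + 1)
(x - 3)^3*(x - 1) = x^4 - 10*x^3 + 36*x^2 - 54*x + 27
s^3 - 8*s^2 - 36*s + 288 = (s - 8)*(s - 6)*(s + 6)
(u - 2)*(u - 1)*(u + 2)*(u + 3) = u^4 + 2*u^3 - 7*u^2 - 8*u + 12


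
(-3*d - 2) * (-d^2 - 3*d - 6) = 3*d^3 + 11*d^2 + 24*d + 12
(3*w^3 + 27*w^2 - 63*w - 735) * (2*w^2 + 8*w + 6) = 6*w^5 + 78*w^4 + 108*w^3 - 1812*w^2 - 6258*w - 4410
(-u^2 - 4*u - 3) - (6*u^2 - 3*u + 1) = -7*u^2 - u - 4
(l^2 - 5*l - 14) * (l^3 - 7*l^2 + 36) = l^5 - 12*l^4 + 21*l^3 + 134*l^2 - 180*l - 504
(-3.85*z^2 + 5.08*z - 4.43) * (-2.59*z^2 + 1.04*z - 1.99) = 9.9715*z^4 - 17.1612*z^3 + 24.4184*z^2 - 14.7164*z + 8.8157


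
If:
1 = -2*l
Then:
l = -1/2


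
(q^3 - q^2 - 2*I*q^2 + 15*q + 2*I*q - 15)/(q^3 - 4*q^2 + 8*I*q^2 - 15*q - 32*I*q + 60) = (q^2 - q*(1 + 5*I) + 5*I)/(q^2 + q*(-4 + 5*I) - 20*I)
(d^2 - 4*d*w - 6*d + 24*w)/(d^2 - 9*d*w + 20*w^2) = (6 - d)/(-d + 5*w)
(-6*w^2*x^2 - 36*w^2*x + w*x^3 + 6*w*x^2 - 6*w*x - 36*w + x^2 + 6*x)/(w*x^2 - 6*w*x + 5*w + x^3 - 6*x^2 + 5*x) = (-6*w^2*x^2 - 36*w^2*x + w*x^3 + 6*w*x^2 - 6*w*x - 36*w + x^2 + 6*x)/(w*x^2 - 6*w*x + 5*w + x^3 - 6*x^2 + 5*x)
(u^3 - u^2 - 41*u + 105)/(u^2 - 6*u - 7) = (-u^3 + u^2 + 41*u - 105)/(-u^2 + 6*u + 7)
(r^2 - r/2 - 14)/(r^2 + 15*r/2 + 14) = (r - 4)/(r + 4)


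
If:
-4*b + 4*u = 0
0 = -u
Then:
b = 0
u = 0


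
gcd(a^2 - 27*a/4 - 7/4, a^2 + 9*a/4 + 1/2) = a + 1/4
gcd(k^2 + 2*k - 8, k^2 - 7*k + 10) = k - 2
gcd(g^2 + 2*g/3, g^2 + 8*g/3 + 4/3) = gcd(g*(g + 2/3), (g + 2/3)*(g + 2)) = g + 2/3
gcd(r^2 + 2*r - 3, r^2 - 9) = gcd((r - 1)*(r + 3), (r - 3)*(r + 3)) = r + 3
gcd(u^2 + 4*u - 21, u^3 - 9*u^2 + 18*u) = u - 3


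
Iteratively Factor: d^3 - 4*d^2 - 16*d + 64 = (d - 4)*(d^2 - 16) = (d - 4)*(d + 4)*(d - 4)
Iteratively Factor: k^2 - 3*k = (k)*(k - 3)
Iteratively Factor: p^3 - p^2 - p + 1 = (p - 1)*(p^2 - 1) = (p - 1)*(p + 1)*(p - 1)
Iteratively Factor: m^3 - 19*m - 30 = (m + 3)*(m^2 - 3*m - 10) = (m - 5)*(m + 3)*(m + 2)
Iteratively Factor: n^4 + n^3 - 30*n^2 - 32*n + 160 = (n - 5)*(n^3 + 6*n^2 - 32) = (n - 5)*(n - 2)*(n^2 + 8*n + 16) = (n - 5)*(n - 2)*(n + 4)*(n + 4)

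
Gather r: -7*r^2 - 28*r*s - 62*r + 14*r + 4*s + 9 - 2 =-7*r^2 + r*(-28*s - 48) + 4*s + 7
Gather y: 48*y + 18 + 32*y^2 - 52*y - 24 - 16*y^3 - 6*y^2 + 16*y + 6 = -16*y^3 + 26*y^2 + 12*y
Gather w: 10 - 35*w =10 - 35*w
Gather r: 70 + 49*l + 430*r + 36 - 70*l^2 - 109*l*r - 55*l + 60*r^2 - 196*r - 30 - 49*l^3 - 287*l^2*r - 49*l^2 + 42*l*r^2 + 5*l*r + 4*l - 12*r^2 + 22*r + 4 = -49*l^3 - 119*l^2 - 2*l + r^2*(42*l + 48) + r*(-287*l^2 - 104*l + 256) + 80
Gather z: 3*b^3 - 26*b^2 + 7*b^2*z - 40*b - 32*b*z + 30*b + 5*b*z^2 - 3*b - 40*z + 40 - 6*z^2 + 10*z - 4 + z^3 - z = 3*b^3 - 26*b^2 - 13*b + z^3 + z^2*(5*b - 6) + z*(7*b^2 - 32*b - 31) + 36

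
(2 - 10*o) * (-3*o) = 30*o^2 - 6*o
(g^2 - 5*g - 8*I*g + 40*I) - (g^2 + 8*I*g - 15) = -5*g - 16*I*g + 15 + 40*I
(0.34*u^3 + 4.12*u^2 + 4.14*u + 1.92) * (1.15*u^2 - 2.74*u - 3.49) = 0.391*u^5 + 3.8064*u^4 - 7.7144*u^3 - 23.5144*u^2 - 19.7094*u - 6.7008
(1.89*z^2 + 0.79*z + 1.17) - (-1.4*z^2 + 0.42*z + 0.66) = 3.29*z^2 + 0.37*z + 0.51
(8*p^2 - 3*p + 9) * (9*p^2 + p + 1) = 72*p^4 - 19*p^3 + 86*p^2 + 6*p + 9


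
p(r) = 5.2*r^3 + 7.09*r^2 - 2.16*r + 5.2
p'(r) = 15.6*r^2 + 14.18*r - 2.16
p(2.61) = 140.31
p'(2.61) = 141.12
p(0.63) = 7.95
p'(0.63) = 12.97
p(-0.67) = 8.27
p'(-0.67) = -4.66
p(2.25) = 95.46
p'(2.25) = 108.72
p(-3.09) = -73.85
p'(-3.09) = 102.97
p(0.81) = 10.87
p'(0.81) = 19.56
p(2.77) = 164.14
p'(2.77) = 156.82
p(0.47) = 6.29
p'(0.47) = 7.95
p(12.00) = 9985.84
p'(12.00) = 2414.40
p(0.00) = 5.20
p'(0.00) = -2.16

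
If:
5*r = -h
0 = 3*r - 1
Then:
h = -5/3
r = 1/3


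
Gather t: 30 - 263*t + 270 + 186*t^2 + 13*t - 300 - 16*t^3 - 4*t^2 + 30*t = -16*t^3 + 182*t^2 - 220*t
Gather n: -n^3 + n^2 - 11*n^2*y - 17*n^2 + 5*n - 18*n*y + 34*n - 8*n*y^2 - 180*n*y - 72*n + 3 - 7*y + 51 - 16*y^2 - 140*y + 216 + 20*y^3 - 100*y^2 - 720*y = -n^3 + n^2*(-11*y - 16) + n*(-8*y^2 - 198*y - 33) + 20*y^3 - 116*y^2 - 867*y + 270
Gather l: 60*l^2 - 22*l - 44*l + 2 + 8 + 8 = 60*l^2 - 66*l + 18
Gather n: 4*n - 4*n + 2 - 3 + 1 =0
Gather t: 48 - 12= 36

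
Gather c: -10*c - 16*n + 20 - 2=-10*c - 16*n + 18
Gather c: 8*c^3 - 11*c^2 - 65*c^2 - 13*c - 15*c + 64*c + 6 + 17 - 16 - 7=8*c^3 - 76*c^2 + 36*c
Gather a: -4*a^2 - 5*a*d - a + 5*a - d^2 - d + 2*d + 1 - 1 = -4*a^2 + a*(4 - 5*d) - d^2 + d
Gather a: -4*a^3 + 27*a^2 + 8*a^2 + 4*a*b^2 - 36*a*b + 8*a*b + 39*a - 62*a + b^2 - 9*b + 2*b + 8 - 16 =-4*a^3 + 35*a^2 + a*(4*b^2 - 28*b - 23) + b^2 - 7*b - 8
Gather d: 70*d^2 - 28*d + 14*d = 70*d^2 - 14*d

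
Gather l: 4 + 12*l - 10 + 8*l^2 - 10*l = 8*l^2 + 2*l - 6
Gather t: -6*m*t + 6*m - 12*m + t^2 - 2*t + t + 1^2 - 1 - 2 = -6*m + t^2 + t*(-6*m - 1) - 2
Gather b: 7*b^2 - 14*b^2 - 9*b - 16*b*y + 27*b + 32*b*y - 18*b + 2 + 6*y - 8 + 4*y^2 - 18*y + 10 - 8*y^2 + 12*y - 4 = -7*b^2 + 16*b*y - 4*y^2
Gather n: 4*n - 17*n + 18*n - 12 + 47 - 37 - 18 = 5*n - 20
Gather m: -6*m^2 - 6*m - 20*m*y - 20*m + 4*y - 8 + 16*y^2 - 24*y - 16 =-6*m^2 + m*(-20*y - 26) + 16*y^2 - 20*y - 24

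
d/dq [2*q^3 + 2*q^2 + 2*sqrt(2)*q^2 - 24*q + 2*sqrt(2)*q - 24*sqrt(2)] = 6*q^2 + 4*q + 4*sqrt(2)*q - 24 + 2*sqrt(2)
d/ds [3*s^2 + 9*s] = 6*s + 9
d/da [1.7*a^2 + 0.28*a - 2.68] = 3.4*a + 0.28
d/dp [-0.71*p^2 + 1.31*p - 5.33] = 1.31 - 1.42*p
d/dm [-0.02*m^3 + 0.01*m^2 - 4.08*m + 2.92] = -0.06*m^2 + 0.02*m - 4.08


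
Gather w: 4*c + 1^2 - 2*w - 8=4*c - 2*w - 7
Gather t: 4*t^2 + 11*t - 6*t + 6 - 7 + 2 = 4*t^2 + 5*t + 1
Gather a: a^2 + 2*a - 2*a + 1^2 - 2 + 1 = a^2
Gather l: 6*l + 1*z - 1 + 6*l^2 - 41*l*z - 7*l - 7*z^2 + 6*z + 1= 6*l^2 + l*(-41*z - 1) - 7*z^2 + 7*z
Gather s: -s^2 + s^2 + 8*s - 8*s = 0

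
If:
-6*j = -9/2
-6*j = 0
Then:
No Solution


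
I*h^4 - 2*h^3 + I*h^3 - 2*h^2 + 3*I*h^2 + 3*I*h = h*(h - I)*(h + 3*I)*(I*h + I)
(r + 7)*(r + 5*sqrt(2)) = r^2 + 7*r + 5*sqrt(2)*r + 35*sqrt(2)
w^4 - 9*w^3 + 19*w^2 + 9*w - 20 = (w - 5)*(w - 4)*(w - 1)*(w + 1)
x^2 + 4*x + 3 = (x + 1)*(x + 3)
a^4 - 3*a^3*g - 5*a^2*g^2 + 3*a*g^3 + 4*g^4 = (a - 4*g)*(a - g)*(a + g)^2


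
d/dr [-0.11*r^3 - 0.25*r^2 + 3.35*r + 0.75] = -0.33*r^2 - 0.5*r + 3.35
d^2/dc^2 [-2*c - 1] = 0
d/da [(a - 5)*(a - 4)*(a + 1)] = 3*a^2 - 16*a + 11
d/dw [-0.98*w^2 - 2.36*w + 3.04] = -1.96*w - 2.36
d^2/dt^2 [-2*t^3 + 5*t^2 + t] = 10 - 12*t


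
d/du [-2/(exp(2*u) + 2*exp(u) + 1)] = 4*(exp(u) + 1)*exp(u)/(exp(2*u) + 2*exp(u) + 1)^2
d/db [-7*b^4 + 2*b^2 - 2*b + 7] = -28*b^3 + 4*b - 2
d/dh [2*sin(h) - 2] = 2*cos(h)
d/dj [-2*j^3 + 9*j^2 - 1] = 6*j*(3 - j)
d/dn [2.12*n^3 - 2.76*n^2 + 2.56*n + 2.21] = 6.36*n^2 - 5.52*n + 2.56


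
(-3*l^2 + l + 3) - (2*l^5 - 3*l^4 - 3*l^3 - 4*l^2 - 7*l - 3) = -2*l^5 + 3*l^4 + 3*l^3 + l^2 + 8*l + 6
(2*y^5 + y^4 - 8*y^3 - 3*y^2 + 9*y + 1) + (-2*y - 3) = 2*y^5 + y^4 - 8*y^3 - 3*y^2 + 7*y - 2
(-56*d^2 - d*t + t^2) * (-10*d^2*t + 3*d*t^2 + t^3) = 560*d^4*t - 158*d^3*t^2 - 69*d^2*t^3 + 2*d*t^4 + t^5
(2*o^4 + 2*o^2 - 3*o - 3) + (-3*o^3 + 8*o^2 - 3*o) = 2*o^4 - 3*o^3 + 10*o^2 - 6*o - 3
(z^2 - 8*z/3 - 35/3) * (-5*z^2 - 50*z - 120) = -5*z^4 - 110*z^3/3 + 215*z^2/3 + 2710*z/3 + 1400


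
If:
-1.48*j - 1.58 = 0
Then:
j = -1.07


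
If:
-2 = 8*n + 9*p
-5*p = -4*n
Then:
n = -5/38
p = -2/19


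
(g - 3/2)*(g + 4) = g^2 + 5*g/2 - 6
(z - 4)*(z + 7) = z^2 + 3*z - 28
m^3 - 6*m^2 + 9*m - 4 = (m - 4)*(m - 1)^2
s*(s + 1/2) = s^2 + s/2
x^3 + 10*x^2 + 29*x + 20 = (x + 1)*(x + 4)*(x + 5)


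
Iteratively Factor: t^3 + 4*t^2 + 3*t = (t + 1)*(t^2 + 3*t) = (t + 1)*(t + 3)*(t)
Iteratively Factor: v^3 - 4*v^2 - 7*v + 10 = (v - 5)*(v^2 + v - 2) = (v - 5)*(v + 2)*(v - 1)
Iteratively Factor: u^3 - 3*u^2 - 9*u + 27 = (u + 3)*(u^2 - 6*u + 9) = (u - 3)*(u + 3)*(u - 3)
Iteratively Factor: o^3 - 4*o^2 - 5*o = (o + 1)*(o^2 - 5*o) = (o - 5)*(o + 1)*(o)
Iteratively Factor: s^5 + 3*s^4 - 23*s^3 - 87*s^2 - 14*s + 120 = (s + 2)*(s^4 + s^3 - 25*s^2 - 37*s + 60) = (s + 2)*(s + 4)*(s^3 - 3*s^2 - 13*s + 15) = (s - 5)*(s + 2)*(s + 4)*(s^2 + 2*s - 3) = (s - 5)*(s - 1)*(s + 2)*(s + 4)*(s + 3)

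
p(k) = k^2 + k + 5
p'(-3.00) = -5.00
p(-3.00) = 11.00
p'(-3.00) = -5.00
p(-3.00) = 11.00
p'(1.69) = 4.38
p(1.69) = 9.55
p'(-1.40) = -1.80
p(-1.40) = 5.56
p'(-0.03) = 0.94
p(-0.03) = 4.97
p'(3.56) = 8.12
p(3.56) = 21.23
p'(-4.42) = -7.84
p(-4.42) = 20.12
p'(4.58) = 10.16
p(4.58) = 30.56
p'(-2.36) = -3.72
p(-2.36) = 8.21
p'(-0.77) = -0.54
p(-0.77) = 4.82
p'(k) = 2*k + 1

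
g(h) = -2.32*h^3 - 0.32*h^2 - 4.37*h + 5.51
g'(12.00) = -1014.29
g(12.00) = -4101.97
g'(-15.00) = -1560.77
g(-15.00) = 7829.06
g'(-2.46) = -44.91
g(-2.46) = 48.86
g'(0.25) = -4.96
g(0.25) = 4.36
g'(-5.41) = -204.61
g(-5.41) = 387.14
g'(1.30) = -16.96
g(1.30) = -5.81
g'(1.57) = -22.53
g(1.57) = -11.12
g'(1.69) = -25.33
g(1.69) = -13.99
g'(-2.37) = -41.95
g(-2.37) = 44.95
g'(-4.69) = -154.46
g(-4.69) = 258.30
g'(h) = -6.96*h^2 - 0.64*h - 4.37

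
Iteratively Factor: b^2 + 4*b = (b + 4)*(b)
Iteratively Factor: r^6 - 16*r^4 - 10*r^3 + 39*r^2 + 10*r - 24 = (r + 2)*(r^5 - 2*r^4 - 12*r^3 + 14*r^2 + 11*r - 12) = (r - 4)*(r + 2)*(r^4 + 2*r^3 - 4*r^2 - 2*r + 3) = (r - 4)*(r - 1)*(r + 2)*(r^3 + 3*r^2 - r - 3) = (r - 4)*(r - 1)*(r + 1)*(r + 2)*(r^2 + 2*r - 3) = (r - 4)*(r - 1)*(r + 1)*(r + 2)*(r + 3)*(r - 1)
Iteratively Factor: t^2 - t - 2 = (t + 1)*(t - 2)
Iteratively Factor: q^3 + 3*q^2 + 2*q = (q + 1)*(q^2 + 2*q) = (q + 1)*(q + 2)*(q)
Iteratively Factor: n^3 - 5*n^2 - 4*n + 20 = (n - 5)*(n^2 - 4) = (n - 5)*(n - 2)*(n + 2)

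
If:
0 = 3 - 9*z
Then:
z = 1/3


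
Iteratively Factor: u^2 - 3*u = (u)*(u - 3)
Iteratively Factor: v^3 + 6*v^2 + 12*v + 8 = (v + 2)*(v^2 + 4*v + 4) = (v + 2)^2*(v + 2)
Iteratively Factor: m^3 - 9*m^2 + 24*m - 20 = (m - 2)*(m^2 - 7*m + 10) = (m - 2)^2*(m - 5)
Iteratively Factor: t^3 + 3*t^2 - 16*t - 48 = (t + 4)*(t^2 - t - 12) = (t - 4)*(t + 4)*(t + 3)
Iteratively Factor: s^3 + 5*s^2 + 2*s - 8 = (s + 2)*(s^2 + 3*s - 4) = (s + 2)*(s + 4)*(s - 1)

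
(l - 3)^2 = l^2 - 6*l + 9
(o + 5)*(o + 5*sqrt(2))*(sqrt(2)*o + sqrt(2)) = sqrt(2)*o^3 + 6*sqrt(2)*o^2 + 10*o^2 + 5*sqrt(2)*o + 60*o + 50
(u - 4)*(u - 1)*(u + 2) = u^3 - 3*u^2 - 6*u + 8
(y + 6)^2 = y^2 + 12*y + 36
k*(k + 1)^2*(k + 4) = k^4 + 6*k^3 + 9*k^2 + 4*k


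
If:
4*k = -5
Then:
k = -5/4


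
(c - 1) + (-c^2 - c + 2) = 1 - c^2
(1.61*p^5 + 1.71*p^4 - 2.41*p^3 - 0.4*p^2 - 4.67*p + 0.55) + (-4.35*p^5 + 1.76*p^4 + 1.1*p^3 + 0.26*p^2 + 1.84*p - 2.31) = -2.74*p^5 + 3.47*p^4 - 1.31*p^3 - 0.14*p^2 - 2.83*p - 1.76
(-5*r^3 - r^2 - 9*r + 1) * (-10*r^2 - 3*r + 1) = 50*r^5 + 25*r^4 + 88*r^3 + 16*r^2 - 12*r + 1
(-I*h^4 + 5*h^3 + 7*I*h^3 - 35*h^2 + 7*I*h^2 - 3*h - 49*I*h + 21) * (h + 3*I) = -I*h^5 + 8*h^4 + 7*I*h^4 - 56*h^3 + 22*I*h^3 - 24*h^2 - 154*I*h^2 + 168*h - 9*I*h + 63*I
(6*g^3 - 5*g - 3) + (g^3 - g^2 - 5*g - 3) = 7*g^3 - g^2 - 10*g - 6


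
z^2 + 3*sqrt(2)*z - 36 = (z - 3*sqrt(2))*(z + 6*sqrt(2))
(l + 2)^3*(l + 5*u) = l^4 + 5*l^3*u + 6*l^3 + 30*l^2*u + 12*l^2 + 60*l*u + 8*l + 40*u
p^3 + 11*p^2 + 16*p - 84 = (p - 2)*(p + 6)*(p + 7)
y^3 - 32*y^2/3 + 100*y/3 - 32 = (y - 6)*(y - 8/3)*(y - 2)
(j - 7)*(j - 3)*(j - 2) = j^3 - 12*j^2 + 41*j - 42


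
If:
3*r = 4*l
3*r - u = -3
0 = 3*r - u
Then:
No Solution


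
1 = 1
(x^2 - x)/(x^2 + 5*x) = (x - 1)/(x + 5)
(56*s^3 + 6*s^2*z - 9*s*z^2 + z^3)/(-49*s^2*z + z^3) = (-8*s^2 - 2*s*z + z^2)/(z*(7*s + z))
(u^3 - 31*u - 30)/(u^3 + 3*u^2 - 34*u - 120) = (u + 1)/(u + 4)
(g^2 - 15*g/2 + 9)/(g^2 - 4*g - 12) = (g - 3/2)/(g + 2)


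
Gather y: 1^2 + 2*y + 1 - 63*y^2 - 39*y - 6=-63*y^2 - 37*y - 4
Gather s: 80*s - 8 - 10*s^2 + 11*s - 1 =-10*s^2 + 91*s - 9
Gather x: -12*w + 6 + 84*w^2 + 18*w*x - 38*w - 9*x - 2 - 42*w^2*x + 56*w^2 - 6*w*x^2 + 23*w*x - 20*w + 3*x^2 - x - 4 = 140*w^2 - 70*w + x^2*(3 - 6*w) + x*(-42*w^2 + 41*w - 10)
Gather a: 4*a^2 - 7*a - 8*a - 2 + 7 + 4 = 4*a^2 - 15*a + 9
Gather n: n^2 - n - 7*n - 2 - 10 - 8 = n^2 - 8*n - 20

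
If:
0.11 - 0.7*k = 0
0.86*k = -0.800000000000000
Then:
No Solution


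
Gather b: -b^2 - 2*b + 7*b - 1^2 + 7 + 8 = -b^2 + 5*b + 14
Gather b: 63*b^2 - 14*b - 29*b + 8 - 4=63*b^2 - 43*b + 4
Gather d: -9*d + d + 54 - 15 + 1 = 40 - 8*d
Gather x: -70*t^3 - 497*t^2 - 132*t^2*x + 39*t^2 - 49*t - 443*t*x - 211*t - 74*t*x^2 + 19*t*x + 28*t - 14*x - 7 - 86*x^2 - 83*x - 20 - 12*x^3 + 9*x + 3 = -70*t^3 - 458*t^2 - 232*t - 12*x^3 + x^2*(-74*t - 86) + x*(-132*t^2 - 424*t - 88) - 24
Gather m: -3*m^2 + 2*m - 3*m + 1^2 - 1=-3*m^2 - m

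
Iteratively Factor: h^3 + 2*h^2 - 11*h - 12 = (h - 3)*(h^2 + 5*h + 4) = (h - 3)*(h + 1)*(h + 4)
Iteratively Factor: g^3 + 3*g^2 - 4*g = (g)*(g^2 + 3*g - 4) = g*(g + 4)*(g - 1)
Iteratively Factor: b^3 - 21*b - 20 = (b - 5)*(b^2 + 5*b + 4) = (b - 5)*(b + 4)*(b + 1)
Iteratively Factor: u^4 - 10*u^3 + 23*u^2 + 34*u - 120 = (u - 5)*(u^3 - 5*u^2 - 2*u + 24) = (u - 5)*(u - 3)*(u^2 - 2*u - 8) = (u - 5)*(u - 4)*(u - 3)*(u + 2)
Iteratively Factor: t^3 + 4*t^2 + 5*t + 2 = (t + 1)*(t^2 + 3*t + 2) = (t + 1)^2*(t + 2)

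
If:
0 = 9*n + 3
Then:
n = -1/3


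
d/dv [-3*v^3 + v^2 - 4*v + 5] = -9*v^2 + 2*v - 4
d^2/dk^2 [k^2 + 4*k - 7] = 2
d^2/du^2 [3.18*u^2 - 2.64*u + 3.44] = 6.36000000000000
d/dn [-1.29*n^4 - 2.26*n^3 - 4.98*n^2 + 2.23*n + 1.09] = -5.16*n^3 - 6.78*n^2 - 9.96*n + 2.23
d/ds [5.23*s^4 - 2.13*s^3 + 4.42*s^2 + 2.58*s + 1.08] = 20.92*s^3 - 6.39*s^2 + 8.84*s + 2.58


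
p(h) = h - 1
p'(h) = 1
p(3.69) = 2.69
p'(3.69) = 1.00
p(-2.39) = -3.39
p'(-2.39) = 1.00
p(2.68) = 1.68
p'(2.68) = 1.00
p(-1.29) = -2.29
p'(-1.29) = 1.00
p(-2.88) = -3.88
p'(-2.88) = 1.00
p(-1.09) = -2.09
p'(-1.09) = 1.00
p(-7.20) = -8.20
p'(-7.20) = 1.00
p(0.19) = -0.81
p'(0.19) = 1.00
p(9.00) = 8.00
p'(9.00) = 1.00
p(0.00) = -1.00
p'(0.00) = 1.00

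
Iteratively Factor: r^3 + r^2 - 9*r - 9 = (r + 3)*(r^2 - 2*r - 3) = (r + 1)*(r + 3)*(r - 3)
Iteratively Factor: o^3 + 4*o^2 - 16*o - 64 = (o + 4)*(o^2 - 16) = (o + 4)^2*(o - 4)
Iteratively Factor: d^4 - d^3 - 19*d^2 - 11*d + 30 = (d + 2)*(d^3 - 3*d^2 - 13*d + 15) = (d - 1)*(d + 2)*(d^2 - 2*d - 15) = (d - 5)*(d - 1)*(d + 2)*(d + 3)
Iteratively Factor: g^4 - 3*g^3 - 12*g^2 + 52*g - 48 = (g - 2)*(g^3 - g^2 - 14*g + 24) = (g - 2)*(g + 4)*(g^2 - 5*g + 6) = (g - 3)*(g - 2)*(g + 4)*(g - 2)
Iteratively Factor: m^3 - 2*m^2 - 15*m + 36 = (m + 4)*(m^2 - 6*m + 9) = (m - 3)*(m + 4)*(m - 3)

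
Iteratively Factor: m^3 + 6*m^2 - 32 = (m - 2)*(m^2 + 8*m + 16) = (m - 2)*(m + 4)*(m + 4)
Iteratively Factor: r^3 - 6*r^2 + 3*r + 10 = (r - 5)*(r^2 - r - 2) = (r - 5)*(r - 2)*(r + 1)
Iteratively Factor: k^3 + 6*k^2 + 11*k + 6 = (k + 2)*(k^2 + 4*k + 3) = (k + 1)*(k + 2)*(k + 3)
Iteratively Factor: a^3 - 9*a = (a + 3)*(a^2 - 3*a) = a*(a + 3)*(a - 3)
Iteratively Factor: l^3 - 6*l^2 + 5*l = (l - 1)*(l^2 - 5*l) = (l - 5)*(l - 1)*(l)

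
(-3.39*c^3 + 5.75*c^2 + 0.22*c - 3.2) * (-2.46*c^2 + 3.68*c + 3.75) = 8.3394*c^5 - 26.6202*c^4 + 7.9063*c^3 + 30.2441*c^2 - 10.951*c - 12.0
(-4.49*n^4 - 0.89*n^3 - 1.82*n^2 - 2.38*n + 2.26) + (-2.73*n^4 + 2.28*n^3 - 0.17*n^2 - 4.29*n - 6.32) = -7.22*n^4 + 1.39*n^3 - 1.99*n^2 - 6.67*n - 4.06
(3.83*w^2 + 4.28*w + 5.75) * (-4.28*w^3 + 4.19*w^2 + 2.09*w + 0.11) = -16.3924*w^5 - 2.2707*w^4 + 1.3279*w^3 + 33.459*w^2 + 12.4883*w + 0.6325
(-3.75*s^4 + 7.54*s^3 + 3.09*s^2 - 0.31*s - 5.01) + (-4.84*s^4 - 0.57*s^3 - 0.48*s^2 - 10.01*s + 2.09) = -8.59*s^4 + 6.97*s^3 + 2.61*s^2 - 10.32*s - 2.92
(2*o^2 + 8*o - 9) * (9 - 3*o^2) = -6*o^4 - 24*o^3 + 45*o^2 + 72*o - 81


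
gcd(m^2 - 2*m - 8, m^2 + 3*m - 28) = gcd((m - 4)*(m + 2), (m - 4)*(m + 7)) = m - 4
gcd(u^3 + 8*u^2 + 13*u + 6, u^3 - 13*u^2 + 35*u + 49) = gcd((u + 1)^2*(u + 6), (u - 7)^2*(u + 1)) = u + 1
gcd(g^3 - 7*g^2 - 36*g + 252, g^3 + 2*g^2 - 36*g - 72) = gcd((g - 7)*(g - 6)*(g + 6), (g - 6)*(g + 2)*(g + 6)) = g^2 - 36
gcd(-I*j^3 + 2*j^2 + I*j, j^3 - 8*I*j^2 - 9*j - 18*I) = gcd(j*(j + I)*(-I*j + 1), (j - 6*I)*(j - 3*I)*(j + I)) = j + I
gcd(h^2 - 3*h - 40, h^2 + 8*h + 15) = h + 5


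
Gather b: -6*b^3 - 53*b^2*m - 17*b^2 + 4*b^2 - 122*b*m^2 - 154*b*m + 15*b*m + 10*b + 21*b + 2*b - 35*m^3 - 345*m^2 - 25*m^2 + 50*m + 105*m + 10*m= -6*b^3 + b^2*(-53*m - 13) + b*(-122*m^2 - 139*m + 33) - 35*m^3 - 370*m^2 + 165*m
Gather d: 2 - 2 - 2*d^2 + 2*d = -2*d^2 + 2*d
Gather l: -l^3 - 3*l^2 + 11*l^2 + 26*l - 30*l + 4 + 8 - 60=-l^3 + 8*l^2 - 4*l - 48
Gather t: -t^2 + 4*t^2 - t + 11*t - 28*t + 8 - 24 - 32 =3*t^2 - 18*t - 48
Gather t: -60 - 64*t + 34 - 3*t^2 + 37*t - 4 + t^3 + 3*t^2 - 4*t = t^3 - 31*t - 30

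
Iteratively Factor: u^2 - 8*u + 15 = (u - 5)*(u - 3)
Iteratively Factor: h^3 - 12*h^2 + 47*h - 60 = (h - 3)*(h^2 - 9*h + 20) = (h - 5)*(h - 3)*(h - 4)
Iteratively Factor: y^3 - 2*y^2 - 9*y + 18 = (y - 3)*(y^2 + y - 6) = (y - 3)*(y - 2)*(y + 3)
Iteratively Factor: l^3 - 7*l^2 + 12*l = (l)*(l^2 - 7*l + 12) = l*(l - 4)*(l - 3)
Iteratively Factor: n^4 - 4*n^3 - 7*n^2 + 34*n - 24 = (n - 1)*(n^3 - 3*n^2 - 10*n + 24) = (n - 4)*(n - 1)*(n^2 + n - 6) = (n - 4)*(n - 2)*(n - 1)*(n + 3)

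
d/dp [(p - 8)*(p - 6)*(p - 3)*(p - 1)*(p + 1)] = 5*p^4 - 68*p^3 + 267*p^2 - 254*p - 90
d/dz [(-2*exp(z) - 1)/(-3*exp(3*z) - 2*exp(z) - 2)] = (-(2*exp(z) + 1)*(9*exp(2*z) + 2) + 6*exp(3*z) + 4*exp(z) + 4)*exp(z)/(3*exp(3*z) + 2*exp(z) + 2)^2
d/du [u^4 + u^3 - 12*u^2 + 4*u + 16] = 4*u^3 + 3*u^2 - 24*u + 4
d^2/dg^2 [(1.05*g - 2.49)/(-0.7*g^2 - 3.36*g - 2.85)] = (-(1.05*g - 2.49)*(1.4*g + 3.36)*(2.8*g + 6.72) + (4.41*g + 3.57)*(0.7*g^2 + 3.36*g + 2.85))/(0.7*g^2 + 3.36*g + 2.85)^3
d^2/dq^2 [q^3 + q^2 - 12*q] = 6*q + 2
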